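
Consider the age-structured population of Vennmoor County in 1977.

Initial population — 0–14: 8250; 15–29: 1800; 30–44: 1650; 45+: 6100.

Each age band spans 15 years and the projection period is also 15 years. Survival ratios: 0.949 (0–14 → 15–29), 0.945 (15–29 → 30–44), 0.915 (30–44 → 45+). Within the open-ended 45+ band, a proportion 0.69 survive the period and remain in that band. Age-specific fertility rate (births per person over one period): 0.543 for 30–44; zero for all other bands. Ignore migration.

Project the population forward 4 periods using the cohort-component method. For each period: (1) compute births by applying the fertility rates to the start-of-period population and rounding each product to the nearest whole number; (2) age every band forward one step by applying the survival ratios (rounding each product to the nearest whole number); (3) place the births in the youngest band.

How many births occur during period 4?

436

Numbering the groups 1..4 from youngest to oldest:
— Period 1 —
Births: 1650 * 0.543 = 896
Group 2: 8250 * 0.949 = 7829
Group 3: 1800 * 0.945 = 1701
Group 4: 1650 * 0.915 + 6100 * 0.69 = 1510 + 4209 = 5719
Population now: 0–14=896, 15–29=7829, 30–44=1701, 45+=5719
— Period 2 —
Births: 1701 * 0.543 = 924
Group 2: 896 * 0.949 = 850
Group 3: 7829 * 0.945 = 7398
Group 4: 1701 * 0.915 + 5719 * 0.69 = 1556 + 3946 = 5502
Population now: 0–14=924, 15–29=850, 30–44=7398, 45+=5502
— Period 3 —
Births: 7398 * 0.543 = 4017
Group 2: 924 * 0.949 = 877
Group 3: 850 * 0.945 = 803
Group 4: 7398 * 0.915 + 5502 * 0.69 = 6769 + 3796 = 10565
Population now: 0–14=4017, 15–29=877, 30–44=803, 45+=10565
— Period 4 —
Births: 803 * 0.543 = 436
Group 2: 4017 * 0.949 = 3812
Group 3: 877 * 0.945 = 829
Group 4: 803 * 0.915 + 10565 * 0.69 = 735 + 7290 = 8025
Population now: 0–14=436, 15–29=3812, 30–44=829, 45+=8025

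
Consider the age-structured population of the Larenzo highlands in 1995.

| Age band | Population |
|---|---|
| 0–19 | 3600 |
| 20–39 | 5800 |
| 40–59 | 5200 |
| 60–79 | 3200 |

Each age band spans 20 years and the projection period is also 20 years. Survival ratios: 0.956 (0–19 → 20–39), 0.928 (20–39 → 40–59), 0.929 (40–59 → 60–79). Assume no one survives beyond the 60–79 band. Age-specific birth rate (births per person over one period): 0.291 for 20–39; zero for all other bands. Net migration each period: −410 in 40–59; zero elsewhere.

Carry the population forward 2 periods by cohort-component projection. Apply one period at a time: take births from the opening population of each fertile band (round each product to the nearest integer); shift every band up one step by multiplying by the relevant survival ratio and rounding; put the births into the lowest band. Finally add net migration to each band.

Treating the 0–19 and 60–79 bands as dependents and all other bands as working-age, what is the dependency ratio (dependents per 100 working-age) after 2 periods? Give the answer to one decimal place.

Period 1:
Births: 5800 × 0.291 = 1688
20–39: 3600 × 0.956 = 3442
40–59: 5800 × 0.928 = 5382
60–79: 5200 × 0.929 = 4831
Net migration: 40–59 − 410 → 4972
Population now: 0–19=1688, 20–39=3442, 40–59=4972, 60–79=4831
Period 2:
Births: 3442 × 0.291 = 1002
20–39: 1688 × 0.956 = 1614
40–59: 3442 × 0.928 = 3194
60–79: 4972 × 0.929 = 4619
Net migration: 40–59 − 410 → 2784
Population now: 0–19=1002, 20–39=1614, 40–59=2784, 60–79=4619
Dependents (band 0–19 + band 60–79) = 1002 + 4619 = 5621; working-age = 4398; ratio = 5621/4398 × 100 = 127.8

127.8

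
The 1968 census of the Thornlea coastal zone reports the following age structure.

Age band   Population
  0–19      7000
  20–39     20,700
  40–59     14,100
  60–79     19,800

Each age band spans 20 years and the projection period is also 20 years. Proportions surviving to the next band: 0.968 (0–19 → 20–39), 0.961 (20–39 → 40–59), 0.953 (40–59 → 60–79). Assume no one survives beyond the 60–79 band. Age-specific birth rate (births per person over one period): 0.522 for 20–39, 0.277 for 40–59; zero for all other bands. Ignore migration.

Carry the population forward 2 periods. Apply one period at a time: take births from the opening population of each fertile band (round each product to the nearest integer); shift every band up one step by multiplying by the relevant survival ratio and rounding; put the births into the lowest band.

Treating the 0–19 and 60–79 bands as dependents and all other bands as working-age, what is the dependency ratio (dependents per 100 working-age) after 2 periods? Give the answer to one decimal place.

[period 1]
Births: 20700 × 0.522 = 10805, 14100 × 0.277 = 3906 → 14711
20–39: 7000 × 0.968 = 6776
40–59: 20700 × 0.961 = 19893
60–79: 14100 × 0.953 = 13437
Population now: 0–19=14711, 20–39=6776, 40–59=19893, 60–79=13437
[period 2]
Births: 6776 × 0.522 = 3537, 19893 × 0.277 = 5510 → 9047
20–39: 14711 × 0.968 = 14240
40–59: 6776 × 0.961 = 6512
60–79: 19893 × 0.953 = 18958
Population now: 0–19=9047, 20–39=14240, 40–59=6512, 60–79=18958
Dependents (band 0–19 + band 60–79) = 9047 + 18958 = 28005; working-age = 20752; ratio = 28005/20752 × 100 = 135.0

135.0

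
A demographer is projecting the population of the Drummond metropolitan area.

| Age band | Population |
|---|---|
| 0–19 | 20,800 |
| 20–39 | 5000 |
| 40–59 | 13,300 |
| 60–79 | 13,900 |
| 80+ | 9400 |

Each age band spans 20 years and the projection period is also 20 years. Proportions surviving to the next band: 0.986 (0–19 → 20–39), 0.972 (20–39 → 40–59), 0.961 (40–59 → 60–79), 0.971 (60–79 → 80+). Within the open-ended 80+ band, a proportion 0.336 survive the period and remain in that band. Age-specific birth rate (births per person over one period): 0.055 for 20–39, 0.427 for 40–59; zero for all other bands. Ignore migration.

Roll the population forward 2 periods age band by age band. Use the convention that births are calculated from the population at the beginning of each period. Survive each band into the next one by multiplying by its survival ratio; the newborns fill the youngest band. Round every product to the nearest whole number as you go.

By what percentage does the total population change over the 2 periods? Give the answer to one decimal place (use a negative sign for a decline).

Period 1.
Births: 5000 × 0.055 = 275 ; 13300 × 0.427 = 5679 ⇒ total 5954
20–39: 20800 × 0.986 = 20509
40–59: 5000 × 0.972 = 4860
60–79: 13300 × 0.961 = 12781
80+: 13900 × 0.971 + 9400 × 0.336 = 13497 + 3158 = 16655
End of period: [5954, 20509, 4860, 12781, 16655]
Period 2.
Births: 20509 × 0.055 = 1128 ; 4860 × 0.427 = 2075 ⇒ total 3203
20–39: 5954 × 0.986 = 5871
40–59: 20509 × 0.972 = 19935
60–79: 4860 × 0.961 = 4670
80+: 12781 × 0.971 + 16655 × 0.336 = 12410 + 5596 = 18006
End of period: [3203, 5871, 19935, 4670, 18006]
Total: 62400 → 51685; change = -10715; percentage change = -17.2%

-17.2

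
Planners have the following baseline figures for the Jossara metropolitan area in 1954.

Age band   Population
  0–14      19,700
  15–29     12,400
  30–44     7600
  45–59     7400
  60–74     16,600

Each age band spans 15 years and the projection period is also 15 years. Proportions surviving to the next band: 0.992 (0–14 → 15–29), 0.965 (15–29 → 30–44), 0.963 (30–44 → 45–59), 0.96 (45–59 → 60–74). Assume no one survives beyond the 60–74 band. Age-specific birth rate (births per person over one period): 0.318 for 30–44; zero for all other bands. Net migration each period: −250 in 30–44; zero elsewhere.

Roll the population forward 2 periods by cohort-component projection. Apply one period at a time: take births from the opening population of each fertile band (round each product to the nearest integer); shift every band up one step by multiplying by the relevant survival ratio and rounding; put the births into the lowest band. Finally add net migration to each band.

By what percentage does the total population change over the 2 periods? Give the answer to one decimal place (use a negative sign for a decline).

-32.4

[period 1]
Births: 7600 × 0.318 = 2417
15–29: 19700 × 0.992 = 19542
30–44: 12400 × 0.965 = 11966
45–59: 7600 × 0.963 = 7319
60–74: 7400 × 0.96 = 7104
Net migration: 30–44 − 250 → 11716
→ [2417, 19542, 11716, 7319, 7104]
[period 2]
Births: 11716 × 0.318 = 3726
15–29: 2417 × 0.992 = 2398
30–44: 19542 × 0.965 = 18858
45–59: 11716 × 0.963 = 11283
60–74: 7319 × 0.96 = 7026
Net migration: 30–44 − 250 → 18608
→ [3726, 2398, 18608, 11283, 7026]
Total: 63700 → 43041; change = -20659; percentage change = -32.4%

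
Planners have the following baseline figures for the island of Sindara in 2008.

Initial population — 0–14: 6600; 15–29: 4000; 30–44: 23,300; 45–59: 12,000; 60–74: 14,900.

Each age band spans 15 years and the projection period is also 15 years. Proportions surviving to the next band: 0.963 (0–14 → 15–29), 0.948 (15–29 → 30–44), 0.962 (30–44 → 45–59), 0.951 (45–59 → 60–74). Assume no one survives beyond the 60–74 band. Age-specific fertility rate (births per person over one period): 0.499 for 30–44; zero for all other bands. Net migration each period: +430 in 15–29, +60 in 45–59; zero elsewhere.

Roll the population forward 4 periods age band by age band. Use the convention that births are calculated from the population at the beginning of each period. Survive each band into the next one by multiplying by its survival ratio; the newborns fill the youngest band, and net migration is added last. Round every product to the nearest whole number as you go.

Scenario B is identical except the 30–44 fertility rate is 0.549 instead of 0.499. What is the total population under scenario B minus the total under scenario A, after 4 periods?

Numbering the bands 1..5 from youngest to oldest:
Period 1.
Births: 23300 * 0.499 = 11627
Band 2: 6600 * 0.963 = 6356
Band 3: 4000 * 0.948 = 3792
Band 4: 23300 * 0.962 = 22415
Band 5: 12000 * 0.951 = 11412
Net migration: Band 2 + 430 → 6786; Band 4 + 60 → 22475
Population now: 0–14=11627, 15–29=6786, 30–44=3792, 45–59=22475, 60–74=11412
Period 2.
Births: 3792 * 0.499 = 1892
Band 2: 11627 * 0.963 = 11197
Band 3: 6786 * 0.948 = 6433
Band 4: 3792 * 0.962 = 3648
Band 5: 22475 * 0.951 = 21374
Net migration: Band 2 + 430 → 11627; Band 4 + 60 → 3708
Population now: 0–14=1892, 15–29=11627, 30–44=6433, 45–59=3708, 60–74=21374
Period 3.
Births: 6433 * 0.499 = 3210
Band 2: 1892 * 0.963 = 1822
Band 3: 11627 * 0.948 = 11022
Band 4: 6433 * 0.962 = 6189
Band 5: 3708 * 0.951 = 3526
Net migration: Band 2 + 430 → 2252; Band 4 + 60 → 6249
Population now: 0–14=3210, 15–29=2252, 30–44=11022, 45–59=6249, 60–74=3526
Period 4.
Births: 11022 * 0.499 = 5500
Band 2: 3210 * 0.963 = 3091
Band 3: 2252 * 0.948 = 2135
Band 4: 11022 * 0.962 = 10603
Band 5: 6249 * 0.951 = 5943
Net migration: Band 2 + 430 → 3521; Band 4 + 60 → 10663
Population now: 0–14=5500, 15–29=3521, 30–44=2135, 45–59=10663, 60–74=5943
Scenario A total after 4 periods: 27762
Scenario B projection —
Period 1.
Births: 23300 * 0.549 = 12792
Band 2: 6600 * 0.963 = 6356
Band 3: 4000 * 0.948 = 3792
Band 4: 23300 * 0.962 = 22415
Band 5: 12000 * 0.951 = 11412
Net migration: Band 2 + 430 → 6786; Band 4 + 60 → 22475
Population now: 0–14=12792, 15–29=6786, 30–44=3792, 45–59=22475, 60–74=11412
Period 2.
Births: 3792 * 0.549 = 2082
Band 2: 12792 * 0.963 = 12319
Band 3: 6786 * 0.948 = 6433
Band 4: 3792 * 0.962 = 3648
Band 5: 22475 * 0.951 = 21374
Net migration: Band 2 + 430 → 12749; Band 4 + 60 → 3708
Population now: 0–14=2082, 15–29=12749, 30–44=6433, 45–59=3708, 60–74=21374
Period 3.
Births: 6433 * 0.549 = 3532
Band 2: 2082 * 0.963 = 2005
Band 3: 12749 * 0.948 = 12086
Band 4: 6433 * 0.962 = 6189
Band 5: 3708 * 0.951 = 3526
Net migration: Band 2 + 430 → 2435; Band 4 + 60 → 6249
Population now: 0–14=3532, 15–29=2435, 30–44=12086, 45–59=6249, 60–74=3526
Period 4.
Births: 12086 * 0.549 = 6635
Band 2: 3532 * 0.963 = 3401
Band 3: 2435 * 0.948 = 2308
Band 4: 12086 * 0.962 = 11627
Band 5: 6249 * 0.951 = 5943
Net migration: Band 2 + 430 → 3831; Band 4 + 60 → 11687
Population now: 0–14=6635, 15–29=3831, 30–44=2308, 45–59=11687, 60–74=5943
Scenario B total after 4 periods: 30404
Difference B − A = 30404 − 27762 = 2642

2642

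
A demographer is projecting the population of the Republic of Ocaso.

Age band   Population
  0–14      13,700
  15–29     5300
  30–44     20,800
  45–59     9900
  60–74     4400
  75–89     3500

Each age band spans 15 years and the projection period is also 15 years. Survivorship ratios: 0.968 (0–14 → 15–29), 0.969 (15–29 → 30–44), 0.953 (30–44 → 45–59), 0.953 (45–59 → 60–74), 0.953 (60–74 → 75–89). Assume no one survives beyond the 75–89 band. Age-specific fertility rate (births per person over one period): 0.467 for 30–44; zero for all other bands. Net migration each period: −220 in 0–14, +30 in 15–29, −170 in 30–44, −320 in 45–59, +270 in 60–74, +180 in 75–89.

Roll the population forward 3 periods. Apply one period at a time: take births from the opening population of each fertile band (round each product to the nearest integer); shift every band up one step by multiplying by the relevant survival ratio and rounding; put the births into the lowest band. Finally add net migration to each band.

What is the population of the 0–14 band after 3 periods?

Period 1.
Births: 20800 × 0.467 = 9714
15–29: 13700 × 0.968 = 13262
30–44: 5300 × 0.969 = 5136
45–59: 20800 × 0.953 = 19822
60–74: 9900 × 0.953 = 9435
75–89: 4400 × 0.953 = 4193
Net migration: 0–14 − 220 → 9494; 15–29 + 30 → 13292; 30–44 − 170 → 4966; 45–59 − 320 → 19502; 60–74 + 270 → 9705; 75–89 + 180 → 4373
→ [9494, 13292, 4966, 19502, 9705, 4373]
Period 2.
Births: 4966 × 0.467 = 2319
15–29: 9494 × 0.968 = 9190
30–44: 13292 × 0.969 = 12880
45–59: 4966 × 0.953 = 4733
60–74: 19502 × 0.953 = 18585
75–89: 9705 × 0.953 = 9249
Net migration: 0–14 − 220 → 2099; 15–29 + 30 → 9220; 30–44 − 170 → 12710; 45–59 − 320 → 4413; 60–74 + 270 → 18855; 75–89 + 180 → 9429
→ [2099, 9220, 12710, 4413, 18855, 9429]
Period 3.
Births: 12710 × 0.467 = 5936
15–29: 2099 × 0.968 = 2032
30–44: 9220 × 0.969 = 8934
45–59: 12710 × 0.953 = 12113
60–74: 4413 × 0.953 = 4206
75–89: 18855 × 0.953 = 17969
Net migration: 0–14 − 220 → 5716; 15–29 + 30 → 2062; 30–44 − 170 → 8764; 45–59 − 320 → 11793; 60–74 + 270 → 4476; 75–89 + 180 → 18149
→ [5716, 2062, 8764, 11793, 4476, 18149]

5716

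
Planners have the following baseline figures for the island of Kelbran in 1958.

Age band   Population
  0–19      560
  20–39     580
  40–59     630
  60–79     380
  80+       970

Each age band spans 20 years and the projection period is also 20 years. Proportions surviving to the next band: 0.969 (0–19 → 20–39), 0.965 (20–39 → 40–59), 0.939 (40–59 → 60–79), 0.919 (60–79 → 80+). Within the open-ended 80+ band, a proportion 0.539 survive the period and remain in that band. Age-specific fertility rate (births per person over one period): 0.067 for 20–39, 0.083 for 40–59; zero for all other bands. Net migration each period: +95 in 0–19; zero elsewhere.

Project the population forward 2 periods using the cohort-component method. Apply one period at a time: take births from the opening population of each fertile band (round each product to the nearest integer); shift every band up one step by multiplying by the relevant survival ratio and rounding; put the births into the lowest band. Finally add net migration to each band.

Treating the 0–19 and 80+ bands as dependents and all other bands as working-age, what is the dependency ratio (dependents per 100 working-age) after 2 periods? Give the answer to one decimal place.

Period 1.
Births: 580 × 0.067 = 39, 630 × 0.083 = 52 — total 91
20–39: 560 × 0.969 = 543
40–59: 580 × 0.965 = 560
60–79: 630 × 0.939 = 592
80+: 380 × 0.919 + 970 × 0.539 = 349 + 523 = 872
Net migration: 0–19 + 95 → 186
→ [186, 543, 560, 592, 872]
Period 2.
Births: 543 × 0.067 = 36, 560 × 0.083 = 46 — total 82
20–39: 186 × 0.969 = 180
40–59: 543 × 0.965 = 524
60–79: 560 × 0.939 = 526
80+: 592 × 0.919 + 872 × 0.539 = 544 + 470 = 1014
Net migration: 0–19 + 95 → 177
→ [177, 180, 524, 526, 1014]
Dependents (band 0–19 + band 80+) = 177 + 1014 = 1191; working-age = 1230; ratio = 1191/1230 × 100 = 96.8

96.8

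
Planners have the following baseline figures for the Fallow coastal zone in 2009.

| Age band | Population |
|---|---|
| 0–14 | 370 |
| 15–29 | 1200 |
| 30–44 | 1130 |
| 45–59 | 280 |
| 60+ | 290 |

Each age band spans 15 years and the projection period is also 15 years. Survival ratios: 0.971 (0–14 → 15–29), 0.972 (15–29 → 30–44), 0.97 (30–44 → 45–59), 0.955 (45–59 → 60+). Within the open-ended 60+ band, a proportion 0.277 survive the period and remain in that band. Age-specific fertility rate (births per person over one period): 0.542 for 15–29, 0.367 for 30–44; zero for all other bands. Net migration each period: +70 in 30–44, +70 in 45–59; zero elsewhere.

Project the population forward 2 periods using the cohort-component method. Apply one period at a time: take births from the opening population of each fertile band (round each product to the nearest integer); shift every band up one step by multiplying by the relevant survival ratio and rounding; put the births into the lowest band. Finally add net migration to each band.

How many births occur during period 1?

[period 1]
Births: 1200 * 0.542 = 650, 1130 * 0.367 = 415 → 1065
15–29: 370 * 0.971 = 359
30–44: 1200 * 0.972 = 1166
45–59: 1130 * 0.97 = 1096
60+: 280 * 0.955 + 290 * 0.277 = 267 + 80 = 347
Net migration: 30–44 + 70 → 1236; 45–59 + 70 → 1166
Giving 1065 / 359 / 1236 / 1166 / 347.

1065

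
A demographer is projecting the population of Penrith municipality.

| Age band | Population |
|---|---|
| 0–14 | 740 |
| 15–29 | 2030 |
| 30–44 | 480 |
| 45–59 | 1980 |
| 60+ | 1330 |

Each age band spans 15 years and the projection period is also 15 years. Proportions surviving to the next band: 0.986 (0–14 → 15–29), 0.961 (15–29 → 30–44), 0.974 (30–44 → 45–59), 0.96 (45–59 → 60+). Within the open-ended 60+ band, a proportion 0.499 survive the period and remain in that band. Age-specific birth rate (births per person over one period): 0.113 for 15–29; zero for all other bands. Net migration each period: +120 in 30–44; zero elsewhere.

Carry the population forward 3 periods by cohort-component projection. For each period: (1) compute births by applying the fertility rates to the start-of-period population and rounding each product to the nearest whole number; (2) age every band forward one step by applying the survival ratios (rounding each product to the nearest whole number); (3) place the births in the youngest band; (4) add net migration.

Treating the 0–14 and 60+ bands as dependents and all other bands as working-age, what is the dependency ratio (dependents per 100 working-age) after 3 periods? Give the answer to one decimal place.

231.7

Call the bands 1 to 5, youngest first.
Period 1.
Births: 2030 × 0.113 = 229
Band 2: 740 × 0.986 = 730
Band 3: 2030 × 0.961 = 1951
Band 4: 480 × 0.974 = 468
Band 5: 1980 × 0.96 + 1330 × 0.499 = 1901 + 664 = 2565
Net migration: Band 3 + 120 → 2071
Giving 229 / 730 / 2071 / 468 / 2565.
Period 2.
Births: 730 × 0.113 = 82
Band 2: 229 × 0.986 = 226
Band 3: 730 × 0.961 = 702
Band 4: 2071 × 0.974 = 2017
Band 5: 468 × 0.96 + 2565 × 0.499 = 449 + 1280 = 1729
Net migration: Band 3 + 120 → 822
Giving 82 / 226 / 822 / 2017 / 1729.
Period 3.
Births: 226 × 0.113 = 26
Band 2: 82 × 0.986 = 81
Band 3: 226 × 0.961 = 217
Band 4: 822 × 0.974 = 801
Band 5: 2017 × 0.96 + 1729 × 0.499 = 1936 + 863 = 2799
Net migration: Band 3 + 120 → 337
Giving 26 / 81 / 337 / 801 / 2799.
Dependents (band 0–14 + band 60+) = 26 + 2799 = 2825; working-age = 1219; ratio = 2825/1219 × 100 = 231.7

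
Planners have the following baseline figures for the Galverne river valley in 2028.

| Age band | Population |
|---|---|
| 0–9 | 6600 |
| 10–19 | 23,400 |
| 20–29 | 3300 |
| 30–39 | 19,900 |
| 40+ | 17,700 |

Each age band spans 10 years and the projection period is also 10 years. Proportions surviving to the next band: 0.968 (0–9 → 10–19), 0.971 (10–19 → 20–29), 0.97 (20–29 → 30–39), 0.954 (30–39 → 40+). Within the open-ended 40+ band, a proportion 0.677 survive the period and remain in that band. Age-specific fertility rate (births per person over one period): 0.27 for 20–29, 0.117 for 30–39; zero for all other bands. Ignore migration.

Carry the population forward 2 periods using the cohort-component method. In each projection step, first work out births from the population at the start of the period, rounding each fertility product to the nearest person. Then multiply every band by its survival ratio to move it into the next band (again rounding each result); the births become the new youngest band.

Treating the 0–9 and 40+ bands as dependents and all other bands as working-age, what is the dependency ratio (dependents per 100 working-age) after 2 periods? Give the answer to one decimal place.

Period 1.
Births: 3300 × 0.27 = 891, 19900 × 0.117 = 2328 → total 3219
10–19: 6600 × 0.968 = 6389
20–29: 23400 × 0.971 = 22721
30–39: 3300 × 0.97 = 3201
40+: 19900 × 0.954 + 17700 × 0.677 = 18985 + 11983 = 30968
→ [3219, 6389, 22721, 3201, 30968]
Period 2.
Births: 22721 × 0.27 = 6135, 3201 × 0.117 = 375 → total 6510
10–19: 3219 × 0.968 = 3116
20–29: 6389 × 0.971 = 6204
30–39: 22721 × 0.97 = 22039
40+: 3201 × 0.954 + 30968 × 0.677 = 3054 + 20965 = 24019
→ [6510, 3116, 6204, 22039, 24019]
Dependents (band 0–9 + band 40+) = 6510 + 24019 = 30529; working-age = 31359; ratio = 30529/31359 × 100 = 97.4

97.4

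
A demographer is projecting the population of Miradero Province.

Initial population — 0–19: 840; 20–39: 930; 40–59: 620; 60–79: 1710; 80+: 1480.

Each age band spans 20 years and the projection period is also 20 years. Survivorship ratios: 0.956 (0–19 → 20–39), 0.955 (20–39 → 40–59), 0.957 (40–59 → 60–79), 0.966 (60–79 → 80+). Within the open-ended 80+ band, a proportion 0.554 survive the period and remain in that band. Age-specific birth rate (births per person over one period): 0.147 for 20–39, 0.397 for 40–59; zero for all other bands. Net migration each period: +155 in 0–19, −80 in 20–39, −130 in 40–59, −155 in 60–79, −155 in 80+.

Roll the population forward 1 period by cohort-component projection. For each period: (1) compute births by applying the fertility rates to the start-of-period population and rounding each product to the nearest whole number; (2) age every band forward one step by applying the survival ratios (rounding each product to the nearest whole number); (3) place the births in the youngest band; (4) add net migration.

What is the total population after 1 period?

— Period 1 —
Births: 930 × 0.147 = 137 ; 620 × 0.397 = 246 → total 383
20–39: 840 × 0.956 = 803
40–59: 930 × 0.955 = 888
60–79: 620 × 0.957 = 593
80+: 1710 × 0.966 + 1480 × 0.554 = 1652 + 820 = 2472
Net migration: 0–19 + 155 → 538; 20–39 − 80 → 723; 40–59 − 130 → 758; 60–79 − 155 → 438; 80+ − 155 → 2317
End of period: [538, 723, 758, 438, 2317]
Total after period 1: 538 + 723 + 758 + 438 + 2317 = 4774

4774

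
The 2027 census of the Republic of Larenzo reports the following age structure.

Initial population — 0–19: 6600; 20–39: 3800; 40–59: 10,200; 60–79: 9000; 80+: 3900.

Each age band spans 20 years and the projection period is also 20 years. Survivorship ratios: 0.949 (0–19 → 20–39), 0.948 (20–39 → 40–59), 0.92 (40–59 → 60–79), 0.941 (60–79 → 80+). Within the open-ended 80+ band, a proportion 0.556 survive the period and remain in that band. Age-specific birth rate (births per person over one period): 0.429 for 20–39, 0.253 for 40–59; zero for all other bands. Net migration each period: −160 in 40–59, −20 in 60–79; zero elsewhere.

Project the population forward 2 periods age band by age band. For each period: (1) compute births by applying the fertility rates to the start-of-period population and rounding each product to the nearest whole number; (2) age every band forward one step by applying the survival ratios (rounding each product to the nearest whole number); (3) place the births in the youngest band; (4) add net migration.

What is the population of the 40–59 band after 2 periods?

5777

After projecting period 1:
Births: 3800 × 0.429 = 1630 ; 10200 × 0.253 = 2581 ⇒ total 4211
20–39: 6600 × 0.949 = 6263
40–59: 3800 × 0.948 = 3602
60–79: 10200 × 0.92 = 9384
80+: 9000 × 0.941 + 3900 × 0.556 = 8469 + 2168 = 10637
Net migration: 40–59 − 160 → 3442; 60–79 − 20 → 9364
End of period: [4211, 6263, 3442, 9364, 10637]
After projecting period 2:
Births: 6263 × 0.429 = 2687 ; 3442 × 0.253 = 871 ⇒ total 3558
20–39: 4211 × 0.949 = 3996
40–59: 6263 × 0.948 = 5937
60–79: 3442 × 0.92 = 3167
80+: 9364 × 0.941 + 10637 × 0.556 = 8812 + 5914 = 14726
Net migration: 40–59 − 160 → 5777; 60–79 − 20 → 3147
End of period: [3558, 3996, 5777, 3147, 14726]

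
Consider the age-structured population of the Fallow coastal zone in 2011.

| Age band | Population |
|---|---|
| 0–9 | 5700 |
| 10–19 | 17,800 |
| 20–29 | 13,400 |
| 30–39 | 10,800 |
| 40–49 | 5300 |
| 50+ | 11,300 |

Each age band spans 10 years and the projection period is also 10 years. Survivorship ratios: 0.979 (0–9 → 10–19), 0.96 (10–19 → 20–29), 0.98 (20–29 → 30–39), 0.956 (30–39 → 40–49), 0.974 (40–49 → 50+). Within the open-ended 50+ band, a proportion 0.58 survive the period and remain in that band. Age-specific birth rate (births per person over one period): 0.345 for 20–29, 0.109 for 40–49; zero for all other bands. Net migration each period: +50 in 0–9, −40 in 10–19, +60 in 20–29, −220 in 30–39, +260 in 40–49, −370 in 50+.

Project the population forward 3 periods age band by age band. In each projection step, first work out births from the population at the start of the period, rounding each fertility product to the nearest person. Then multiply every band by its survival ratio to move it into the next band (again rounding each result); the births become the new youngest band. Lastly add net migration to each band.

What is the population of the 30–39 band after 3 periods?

Period 1:
Births: 13400 × 0.345 = 4623, 5300 × 0.109 = 578 — total 5201
10–19: 5700 × 0.979 = 5580
20–29: 17800 × 0.96 = 17088
30–39: 13400 × 0.98 = 13132
40–49: 10800 × 0.956 = 10325
50+: 5300 × 0.974 + 11300 × 0.58 = 5162 + 6554 = 11716
Net migration: 0–9 + 50 → 5251; 10–19 − 40 → 5540; 20–29 + 60 → 17148; 30–39 − 220 → 12912; 40–49 + 260 → 10585; 50+ − 370 → 11346
Giving 5251 / 5540 / 17148 / 12912 / 10585 / 11346.
Period 2:
Births: 17148 × 0.345 = 5916, 10585 × 0.109 = 1154 — total 7070
10–19: 5251 × 0.979 = 5141
20–29: 5540 × 0.96 = 5318
30–39: 17148 × 0.98 = 16805
40–49: 12912 × 0.956 = 12344
50+: 10585 × 0.974 + 11346 × 0.58 = 10310 + 6581 = 16891
Net migration: 0–9 + 50 → 7120; 10–19 − 40 → 5101; 20–29 + 60 → 5378; 30–39 − 220 → 16585; 40–49 + 260 → 12604; 50+ − 370 → 16521
Giving 7120 / 5101 / 5378 / 16585 / 12604 / 16521.
Period 3:
Births: 5378 × 0.345 = 1855, 12604 × 0.109 = 1374 — total 3229
10–19: 7120 × 0.979 = 6970
20–29: 5101 × 0.96 = 4897
30–39: 5378 × 0.98 = 5270
40–49: 16585 × 0.956 = 15855
50+: 12604 × 0.974 + 16521 × 0.58 = 12276 + 9582 = 21858
Net migration: 0–9 + 50 → 3279; 10–19 − 40 → 6930; 20–29 + 60 → 4957; 30–39 − 220 → 5050; 40–49 + 260 → 16115; 50+ − 370 → 21488
Giving 3279 / 6930 / 4957 / 5050 / 16115 / 21488.

5050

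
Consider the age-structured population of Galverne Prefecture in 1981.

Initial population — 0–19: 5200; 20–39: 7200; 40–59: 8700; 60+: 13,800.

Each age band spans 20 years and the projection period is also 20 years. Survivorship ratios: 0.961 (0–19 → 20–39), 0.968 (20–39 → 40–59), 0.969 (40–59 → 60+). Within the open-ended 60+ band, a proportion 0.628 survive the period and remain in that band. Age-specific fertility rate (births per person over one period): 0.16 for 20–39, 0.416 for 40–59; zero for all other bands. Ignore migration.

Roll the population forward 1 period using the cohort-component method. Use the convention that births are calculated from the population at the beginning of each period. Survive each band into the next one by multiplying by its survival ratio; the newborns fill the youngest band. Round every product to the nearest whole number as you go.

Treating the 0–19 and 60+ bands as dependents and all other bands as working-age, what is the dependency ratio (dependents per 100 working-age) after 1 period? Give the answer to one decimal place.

Let band 1 be 0–19 through band 4 = 60+.
Period 1.
Births: 7200 * 0.16 = 1152 ; 8700 * 0.416 = 3619 → 4771
Band 2: 5200 * 0.961 = 4997
Band 3: 7200 * 0.968 = 6970
Band 4: 8700 * 0.969 + 13800 * 0.628 = 8430 + 8666 = 17096
Population now: 0–19=4771, 20–39=4997, 40–59=6970, 60+=17096
Dependents (band 0–19 + band 60+) = 4771 + 17096 = 21867; working-age = 11967; ratio = 21867/11967 × 100 = 182.7

182.7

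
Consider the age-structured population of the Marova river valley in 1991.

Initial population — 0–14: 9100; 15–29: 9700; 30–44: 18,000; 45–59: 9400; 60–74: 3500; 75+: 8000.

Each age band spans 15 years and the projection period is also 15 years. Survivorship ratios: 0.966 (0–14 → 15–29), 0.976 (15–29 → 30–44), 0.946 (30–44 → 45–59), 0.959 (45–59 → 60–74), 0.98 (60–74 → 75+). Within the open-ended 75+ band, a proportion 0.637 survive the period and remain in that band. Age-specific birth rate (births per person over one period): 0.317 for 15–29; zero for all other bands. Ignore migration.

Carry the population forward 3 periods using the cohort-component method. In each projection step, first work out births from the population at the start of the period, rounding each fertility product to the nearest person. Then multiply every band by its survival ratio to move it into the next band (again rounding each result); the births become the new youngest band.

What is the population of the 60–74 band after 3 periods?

8589

— Period 1 —
Births: 9700 * 0.317 = 3075
15–29: 9100 * 0.966 = 8791
30–44: 9700 * 0.976 = 9467
45–59: 18000 * 0.946 = 17028
60–74: 9400 * 0.959 = 9015
75+: 3500 * 0.98 + 8000 * 0.637 = 3430 + 5096 = 8526
End of period: [3075, 8791, 9467, 17028, 9015, 8526]
— Period 2 —
Births: 8791 * 0.317 = 2787
15–29: 3075 * 0.966 = 2970
30–44: 8791 * 0.976 = 8580
45–59: 9467 * 0.946 = 8956
60–74: 17028 * 0.959 = 16330
75+: 9015 * 0.98 + 8526 * 0.637 = 8835 + 5431 = 14266
End of period: [2787, 2970, 8580, 8956, 16330, 14266]
— Period 3 —
Births: 2970 * 0.317 = 941
15–29: 2787 * 0.966 = 2692
30–44: 2970 * 0.976 = 2899
45–59: 8580 * 0.946 = 8117
60–74: 8956 * 0.959 = 8589
75+: 16330 * 0.98 + 14266 * 0.637 = 16003 + 9087 = 25090
End of period: [941, 2692, 2899, 8117, 8589, 25090]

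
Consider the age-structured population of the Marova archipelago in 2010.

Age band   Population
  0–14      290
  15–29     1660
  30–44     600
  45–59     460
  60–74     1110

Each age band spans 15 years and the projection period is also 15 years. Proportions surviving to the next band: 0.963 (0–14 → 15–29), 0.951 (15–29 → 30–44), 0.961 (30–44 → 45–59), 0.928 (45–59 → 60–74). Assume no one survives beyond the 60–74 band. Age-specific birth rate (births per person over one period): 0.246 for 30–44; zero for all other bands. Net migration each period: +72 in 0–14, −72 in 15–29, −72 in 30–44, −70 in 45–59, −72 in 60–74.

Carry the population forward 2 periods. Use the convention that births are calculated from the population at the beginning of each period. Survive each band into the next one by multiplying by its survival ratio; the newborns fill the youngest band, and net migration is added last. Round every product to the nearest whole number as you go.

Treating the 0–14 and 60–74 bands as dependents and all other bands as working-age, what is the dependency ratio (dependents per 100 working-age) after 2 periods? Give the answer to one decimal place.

51.2

Call the bands 1 to 5, youngest first.
Period 1.
Births: 600 × 0.246 = 148
Band 2: 290 × 0.963 = 279
Band 3: 1660 × 0.951 = 1579
Band 4: 600 × 0.961 = 577
Band 5: 460 × 0.928 = 427
Net migration: Band 1 + 72 → 220; Band 2 − 72 → 207; Band 3 − 72 → 1507; Band 4 − 70 → 507; Band 5 − 72 → 355
Population now: 0–14=220, 15–29=207, 30–44=1507, 45–59=507, 60–74=355
Period 2.
Births: 1507 × 0.246 = 371
Band 2: 220 × 0.963 = 212
Band 3: 207 × 0.951 = 197
Band 4: 1507 × 0.961 = 1448
Band 5: 507 × 0.928 = 470
Net migration: Band 1 + 72 → 443; Band 2 − 72 → 140; Band 3 − 72 → 125; Band 4 − 70 → 1378; Band 5 − 72 → 398
Population now: 0–14=443, 15–29=140, 30–44=125, 45–59=1378, 60–74=398
Dependents (band 0–14 + band 60–74) = 443 + 398 = 841; working-age = 1643; ratio = 841/1643 × 100 = 51.2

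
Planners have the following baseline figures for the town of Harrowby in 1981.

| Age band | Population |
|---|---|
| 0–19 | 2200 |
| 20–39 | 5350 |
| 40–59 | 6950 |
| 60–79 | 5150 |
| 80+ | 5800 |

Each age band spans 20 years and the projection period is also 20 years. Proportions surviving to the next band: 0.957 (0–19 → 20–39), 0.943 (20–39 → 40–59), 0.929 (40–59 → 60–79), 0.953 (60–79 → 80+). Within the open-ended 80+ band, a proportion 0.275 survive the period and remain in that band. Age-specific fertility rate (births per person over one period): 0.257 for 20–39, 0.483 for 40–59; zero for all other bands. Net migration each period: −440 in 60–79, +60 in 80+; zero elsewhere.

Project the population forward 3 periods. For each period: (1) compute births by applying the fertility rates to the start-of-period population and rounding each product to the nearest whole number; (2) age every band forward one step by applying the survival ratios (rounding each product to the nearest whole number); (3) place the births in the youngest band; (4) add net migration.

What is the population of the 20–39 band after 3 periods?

(Bands numbered youngest = 1 to oldest = 5.)
Period 1.
Births: 5350 × 0.257 = 1375  |  6950 × 0.483 = 3357 → total 4732
Band 2: 2200 × 0.957 = 2105
Band 3: 5350 × 0.943 = 5045
Band 4: 6950 × 0.929 = 6457
Band 5: 5150 × 0.953 + 5800 × 0.275 = 4908 + 1595 = 6503
Net migration: Band 4 − 440 → 6017; Band 5 + 60 → 6563
→ [4732, 2105, 5045, 6017, 6563]
Period 2.
Births: 2105 × 0.257 = 541  |  5045 × 0.483 = 2437 → total 2978
Band 2: 4732 × 0.957 = 4529
Band 3: 2105 × 0.943 = 1985
Band 4: 5045 × 0.929 = 4687
Band 5: 6017 × 0.953 + 6563 × 0.275 = 5734 + 1805 = 7539
Net migration: Band 4 − 440 → 4247; Band 5 + 60 → 7599
→ [2978, 4529, 1985, 4247, 7599]
Period 3.
Births: 4529 × 0.257 = 1164  |  1985 × 0.483 = 959 → total 2123
Band 2: 2978 × 0.957 = 2850
Band 3: 4529 × 0.943 = 4271
Band 4: 1985 × 0.929 = 1844
Band 5: 4247 × 0.953 + 7599 × 0.275 = 4047 + 2090 = 6137
Net migration: Band 4 − 440 → 1404; Band 5 + 60 → 6197
→ [2123, 2850, 4271, 1404, 6197]

2850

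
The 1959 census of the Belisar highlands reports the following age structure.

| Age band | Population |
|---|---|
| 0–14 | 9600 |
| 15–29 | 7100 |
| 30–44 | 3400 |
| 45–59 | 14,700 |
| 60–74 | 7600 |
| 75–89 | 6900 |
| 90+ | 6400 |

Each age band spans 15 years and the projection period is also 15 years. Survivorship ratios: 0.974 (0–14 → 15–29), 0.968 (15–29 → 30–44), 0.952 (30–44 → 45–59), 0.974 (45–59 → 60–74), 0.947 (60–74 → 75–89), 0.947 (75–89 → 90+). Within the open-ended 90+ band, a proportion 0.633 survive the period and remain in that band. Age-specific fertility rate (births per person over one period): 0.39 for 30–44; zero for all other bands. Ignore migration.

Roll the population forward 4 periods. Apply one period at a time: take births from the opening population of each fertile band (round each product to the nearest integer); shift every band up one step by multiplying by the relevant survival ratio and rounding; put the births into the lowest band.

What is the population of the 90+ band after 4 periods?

Period 1.
Births: 3400 * 0.39 = 1326
15–29: 9600 * 0.974 = 9350
30–44: 7100 * 0.968 = 6873
45–59: 3400 * 0.952 = 3237
60–74: 14700 * 0.974 = 14318
75–89: 7600 * 0.947 = 7197
90+: 6900 * 0.947 + 6400 * 0.633 = 6534 + 4051 = 10585
Giving 1326 / 9350 / 6873 / 3237 / 14318 / 7197 / 10585.
Period 2.
Births: 6873 * 0.39 = 2680
15–29: 1326 * 0.974 = 1292
30–44: 9350 * 0.968 = 9051
45–59: 6873 * 0.952 = 6543
60–74: 3237 * 0.974 = 3153
75–89: 14318 * 0.947 = 13559
90+: 7197 * 0.947 + 10585 * 0.633 = 6816 + 6700 = 13516
Giving 2680 / 1292 / 9051 / 6543 / 3153 / 13559 / 13516.
Period 3.
Births: 9051 * 0.39 = 3530
15–29: 2680 * 0.974 = 2610
30–44: 1292 * 0.968 = 1251
45–59: 9051 * 0.952 = 8617
60–74: 6543 * 0.974 = 6373
75–89: 3153 * 0.947 = 2986
90+: 13559 * 0.947 + 13516 * 0.633 = 12840 + 8556 = 21396
Giving 3530 / 2610 / 1251 / 8617 / 6373 / 2986 / 21396.
Period 4.
Births: 1251 * 0.39 = 488
15–29: 3530 * 0.974 = 3438
30–44: 2610 * 0.968 = 2526
45–59: 1251 * 0.952 = 1191
60–74: 8617 * 0.974 = 8393
75–89: 6373 * 0.947 = 6035
90+: 2986 * 0.947 + 21396 * 0.633 = 2828 + 13544 = 16372
Giving 488 / 3438 / 2526 / 1191 / 8393 / 6035 / 16372.

16372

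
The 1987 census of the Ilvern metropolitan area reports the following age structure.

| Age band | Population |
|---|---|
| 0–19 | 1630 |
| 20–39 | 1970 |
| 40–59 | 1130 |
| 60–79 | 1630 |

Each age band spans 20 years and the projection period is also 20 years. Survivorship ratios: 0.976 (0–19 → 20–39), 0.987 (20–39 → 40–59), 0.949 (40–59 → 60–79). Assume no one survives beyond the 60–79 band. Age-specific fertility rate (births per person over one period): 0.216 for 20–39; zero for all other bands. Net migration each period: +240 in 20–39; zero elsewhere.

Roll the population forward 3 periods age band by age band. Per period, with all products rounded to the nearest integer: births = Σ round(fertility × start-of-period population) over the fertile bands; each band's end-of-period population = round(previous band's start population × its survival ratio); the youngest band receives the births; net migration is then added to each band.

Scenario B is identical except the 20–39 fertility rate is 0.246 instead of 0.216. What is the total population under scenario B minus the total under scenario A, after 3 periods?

(Bands numbered youngest = 1 to oldest = 4.)
Period 1.
Births: 1970 × 0.216 = 426
Band 2: 1630 × 0.976 = 1591
Band 3: 1970 × 0.987 = 1944
Band 4: 1130 × 0.949 = 1072
Net migration: Band 2 + 240 → 1831
→ [426, 1831, 1944, 1072]
Period 2.
Births: 1831 × 0.216 = 395
Band 2: 426 × 0.976 = 416
Band 3: 1831 × 0.987 = 1807
Band 4: 1944 × 0.949 = 1845
Net migration: Band 2 + 240 → 656
→ [395, 656, 1807, 1845]
Period 3.
Births: 656 × 0.216 = 142
Band 2: 395 × 0.976 = 386
Band 3: 656 × 0.987 = 647
Band 4: 1807 × 0.949 = 1715
Net migration: Band 2 + 240 → 626
→ [142, 626, 647, 1715]
Scenario A total after 3 periods: 3130
Scenario B projection —
Period 1.
Births: 1970 × 0.246 = 485
Band 2: 1630 × 0.976 = 1591
Band 3: 1970 × 0.987 = 1944
Band 4: 1130 × 0.949 = 1072
Net migration: Band 2 + 240 → 1831
→ [485, 1831, 1944, 1072]
Period 2.
Births: 1831 × 0.246 = 450
Band 2: 485 × 0.976 = 473
Band 3: 1831 × 0.987 = 1807
Band 4: 1944 × 0.949 = 1845
Net migration: Band 2 + 240 → 713
→ [450, 713, 1807, 1845]
Period 3.
Births: 713 × 0.246 = 175
Band 2: 450 × 0.976 = 439
Band 3: 713 × 0.987 = 704
Band 4: 1807 × 0.949 = 1715
Net migration: Band 2 + 240 → 679
→ [175, 679, 704, 1715]
Scenario B total after 3 periods: 3273
Difference B − A = 3273 − 3130 = 143

143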